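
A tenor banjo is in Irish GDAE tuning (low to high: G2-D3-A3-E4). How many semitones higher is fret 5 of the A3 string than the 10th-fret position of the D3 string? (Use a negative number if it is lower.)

2 semitones

A3 at fret 5 → D4 (MIDI 62); D3 at fret 10 → C4 (MIDI 60).
62 − 60 = 2, so the two pitches are 2 semitones apart.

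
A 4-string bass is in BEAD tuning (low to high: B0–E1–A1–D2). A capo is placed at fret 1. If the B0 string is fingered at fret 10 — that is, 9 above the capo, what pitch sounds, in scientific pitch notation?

The capo raises the open B0 by 1 semitone to C1; fretting 9 more gives B0 + 1 + 9 = B0 + 10 semitones = A1.

A1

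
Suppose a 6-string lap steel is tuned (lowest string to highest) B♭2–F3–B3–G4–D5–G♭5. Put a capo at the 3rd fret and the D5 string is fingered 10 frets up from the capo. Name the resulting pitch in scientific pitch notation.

E♭6

The capo raises the open D5 by 3 semitones to F5; fretting 10 more gives D5 + 3 + 10 = D5 + 13 semitones = E♭6.
(Also written D♯.)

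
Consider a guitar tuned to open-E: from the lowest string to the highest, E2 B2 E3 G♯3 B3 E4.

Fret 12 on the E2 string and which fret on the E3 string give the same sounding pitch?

E2 at fret 12 is E2 + 12 semitones = E3.
The open E3 string is 12 semitones above the open E2, so the same pitch on the E3 string lies at fret 12 − 12 = 0.

0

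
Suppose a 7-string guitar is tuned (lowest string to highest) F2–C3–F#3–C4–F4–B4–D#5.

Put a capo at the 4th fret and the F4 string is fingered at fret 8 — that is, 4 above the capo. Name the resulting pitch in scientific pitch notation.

C#5

The capo raises the open F4 by 4 semitones to A4; fretting 4 more gives F4 + 4 + 4 = F4 + 8 semitones = C#5.
(Also written Db.)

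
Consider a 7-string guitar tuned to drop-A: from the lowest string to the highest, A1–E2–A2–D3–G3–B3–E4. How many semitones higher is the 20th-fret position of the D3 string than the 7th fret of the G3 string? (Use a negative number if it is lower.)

D3 at fret 20 → A#4 (MIDI 70); G3 at fret 7 → D4 (MIDI 62).
70 − 62 = 8, so the two pitches are 8 semitones apart.

8 semitones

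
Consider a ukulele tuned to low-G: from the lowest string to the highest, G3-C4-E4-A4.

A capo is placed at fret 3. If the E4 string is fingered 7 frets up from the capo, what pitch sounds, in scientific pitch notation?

D5

The capo raises the open E4 by 3 semitones to G4; fretting 7 more gives E4 + 3 + 7 = E4 + 10 semitones = D5.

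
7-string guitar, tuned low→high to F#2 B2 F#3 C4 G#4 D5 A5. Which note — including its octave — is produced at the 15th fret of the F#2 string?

The open F#2 string plus 15 semitones: F#–G–G#–A–…–G–G#–A.
The walk passes from B into C once, so the octave number goes from 2 to 3.

A3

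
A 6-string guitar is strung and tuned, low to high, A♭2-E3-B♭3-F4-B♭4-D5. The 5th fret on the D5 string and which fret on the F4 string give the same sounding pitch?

14

Fret 5 on D5 is MIDI 74 + 5 = 79 (G5). On the F4 string (open MIDI 65), that pitch is 79 − 65 = fret 14.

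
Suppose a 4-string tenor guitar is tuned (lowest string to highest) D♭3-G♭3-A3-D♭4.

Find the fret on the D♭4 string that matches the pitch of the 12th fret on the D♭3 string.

0

D♭3 at fret 12 is D♭3 + 12 semitones = D♭4.
The open D♭4 string is 12 semitones above the open D♭3, so the same pitch on the D♭4 string lies at fret 12 − 12 = 0.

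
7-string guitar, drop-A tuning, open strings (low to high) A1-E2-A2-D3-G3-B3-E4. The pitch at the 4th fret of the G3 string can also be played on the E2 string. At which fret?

G3 at fret 4 is G3 + 4 semitones = B3.
The open E2 string is 15 semitones below the open G3, so the same pitch on the E2 string lies at fret 4 + 15 = 19.

19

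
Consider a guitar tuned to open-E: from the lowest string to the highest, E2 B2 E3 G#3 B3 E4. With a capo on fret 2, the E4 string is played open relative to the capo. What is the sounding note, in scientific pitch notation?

F#4

The capo raises the open E4 by 2 semitones to F#4; fretting 0 more gives E4 + 2 + 0 = E4 + 2 semitones = F#4.
(Also written Gb.)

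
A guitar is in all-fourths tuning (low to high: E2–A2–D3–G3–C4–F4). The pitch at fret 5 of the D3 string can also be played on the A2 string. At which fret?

10

Fret 5 on D3 is MIDI 50 + 5 = 55 (G3). On the A2 string (open MIDI 45), that pitch is 55 − 45 = fret 10.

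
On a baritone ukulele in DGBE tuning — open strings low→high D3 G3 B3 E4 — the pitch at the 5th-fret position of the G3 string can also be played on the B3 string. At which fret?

G3 at fret 5 is G3 + 5 semitones = C4.
The open B3 string is 4 semitones above the open G3, so the same pitch on the B3 string lies at fret 5 − 4 = 1.

1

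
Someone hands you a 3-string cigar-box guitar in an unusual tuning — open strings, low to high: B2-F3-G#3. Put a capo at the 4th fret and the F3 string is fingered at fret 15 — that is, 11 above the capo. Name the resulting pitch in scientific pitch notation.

G#4

The capo raises the open F3 by 4 semitones to A3; fretting 11 more gives F3 + 4 + 11 = F3 + 15 semitones = G#4.
(Also written Ab.)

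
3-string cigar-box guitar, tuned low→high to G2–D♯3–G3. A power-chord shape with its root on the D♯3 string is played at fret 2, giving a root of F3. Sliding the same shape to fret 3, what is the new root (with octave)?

F♯3

Moving from fret 2 to fret 3 shifts the root by 1 semitone.
F3 up 1 semitone is F♯3.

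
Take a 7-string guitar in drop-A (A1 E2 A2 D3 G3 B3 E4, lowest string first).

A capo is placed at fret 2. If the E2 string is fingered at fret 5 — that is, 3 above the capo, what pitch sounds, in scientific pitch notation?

A2

The capo raises the open E2 by 2 semitones to F#2; fretting 3 more gives E2 + 2 + 3 = E2 + 5 semitones = A2.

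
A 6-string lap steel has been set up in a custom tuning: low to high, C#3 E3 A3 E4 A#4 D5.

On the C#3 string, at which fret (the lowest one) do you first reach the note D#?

From C#3, count semitones up the chromatic scale until reaching D#: C#–D–D# — 2 steps.

2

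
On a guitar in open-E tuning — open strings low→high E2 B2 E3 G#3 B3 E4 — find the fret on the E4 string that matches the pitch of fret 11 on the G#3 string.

Fret 11 on G#3 is MIDI 56 + 11 = 67 (G4). On the E4 string (open MIDI 64), that pitch is 67 − 64 = fret 3.

3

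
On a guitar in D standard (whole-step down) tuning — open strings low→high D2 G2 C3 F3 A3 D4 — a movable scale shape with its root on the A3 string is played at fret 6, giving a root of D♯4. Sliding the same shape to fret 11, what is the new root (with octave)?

Moving from fret 6 to fret 11 shifts the root by 5 semitones.
D♯4 up 5 semitones is G♯4.

G♯4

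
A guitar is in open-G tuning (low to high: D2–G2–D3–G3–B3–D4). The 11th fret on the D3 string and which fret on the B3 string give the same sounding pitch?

2

D3 at fret 11 is D3 + 11 semitones = C#4.
The open B3 string is 9 semitones above the open D3, so the same pitch on the B3 string lies at fret 11 − 9 = 2.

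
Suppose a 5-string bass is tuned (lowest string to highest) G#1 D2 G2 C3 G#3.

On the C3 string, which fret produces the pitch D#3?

3

D#3 is 3 semitones above the open C3 (C–C#–D–D#), so it sits at fret 3.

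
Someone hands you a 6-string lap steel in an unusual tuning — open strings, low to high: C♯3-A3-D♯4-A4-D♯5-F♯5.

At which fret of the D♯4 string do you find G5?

G5 is 16 semitones above the open D♯4 (D#–E–F–F#–…–F–F#–G), so it sits at fret 16.

16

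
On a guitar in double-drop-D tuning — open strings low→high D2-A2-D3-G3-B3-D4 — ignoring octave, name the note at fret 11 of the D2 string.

C#

Each fret is one semitone, so D2 + 11 = C#.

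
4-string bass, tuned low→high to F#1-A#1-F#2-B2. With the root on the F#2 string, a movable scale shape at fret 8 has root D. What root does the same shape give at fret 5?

Moving from fret 8 to fret 5 shifts the root by -3 semitones.
D down 3 semitones is B.

B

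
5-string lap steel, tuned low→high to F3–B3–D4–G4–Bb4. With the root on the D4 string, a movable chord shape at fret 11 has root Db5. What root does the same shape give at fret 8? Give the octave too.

Moving from fret 11 to fret 8 shifts the root by -3 semitones.
Db5 down 3 semitones is Bb4.

Bb4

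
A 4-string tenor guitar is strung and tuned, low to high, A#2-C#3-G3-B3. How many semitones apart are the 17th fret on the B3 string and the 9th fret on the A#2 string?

B3 at fret 17 → E5 (MIDI 76); A#2 at fret 9 → G3 (MIDI 55).
76 − 55 = 21, so the two pitches are 21 semitones apart, with E5 the higher.

21 semitones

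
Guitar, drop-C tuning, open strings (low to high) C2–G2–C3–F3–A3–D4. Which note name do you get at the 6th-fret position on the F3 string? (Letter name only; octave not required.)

B

F3 is MIDI 53. Adding 6 gives 59; 59 mod 12 = 11, i.e. B.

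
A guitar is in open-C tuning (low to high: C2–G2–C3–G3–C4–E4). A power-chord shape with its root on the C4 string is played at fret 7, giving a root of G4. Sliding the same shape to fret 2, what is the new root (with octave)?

D4

Moving from fret 7 to fret 2 shifts the root by -5 semitones.
G4 down 5 semitones is D4.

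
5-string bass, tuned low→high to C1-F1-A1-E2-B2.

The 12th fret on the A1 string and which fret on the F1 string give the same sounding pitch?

16

Fret 12 on A1 is MIDI 33 + 12 = 45 (A2). On the F1 string (open MIDI 29), that pitch is 45 − 29 = fret 16.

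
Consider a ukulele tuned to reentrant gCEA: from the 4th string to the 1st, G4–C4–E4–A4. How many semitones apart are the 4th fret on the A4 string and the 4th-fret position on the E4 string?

5 semitones

A4 at fret 4 → C#5 (MIDI 73); E4 at fret 4 → G#4 (MIDI 68).
73 − 68 = 5, so the two pitches are 5 semitones apart, with C#5 the higher.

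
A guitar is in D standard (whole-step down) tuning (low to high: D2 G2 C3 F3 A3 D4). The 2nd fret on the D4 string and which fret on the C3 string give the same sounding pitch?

D4 at fret 2 is D4 + 2 semitones = E4.
The open C3 string is 14 semitones below the open D4, so the same pitch on the C3 string lies at fret 2 + 14 = 16.

16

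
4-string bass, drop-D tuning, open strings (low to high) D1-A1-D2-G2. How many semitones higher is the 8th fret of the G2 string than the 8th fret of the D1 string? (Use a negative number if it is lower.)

G2 at fret 8 → D#3 (MIDI 51); D1 at fret 8 → A#1 (MIDI 34).
51 − 34 = 17, so the two pitches are 17 semitones apart.

17 semitones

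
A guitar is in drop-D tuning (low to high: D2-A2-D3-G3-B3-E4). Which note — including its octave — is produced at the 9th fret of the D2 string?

D2 is MIDI 38. Adding 9 gives 47, which is B2.

B2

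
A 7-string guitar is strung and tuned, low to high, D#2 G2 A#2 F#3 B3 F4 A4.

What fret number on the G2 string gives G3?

G3 is 12 semitones above the open G2 (G–G#–A–A#–…–F–F#–G), so it sits at fret 12.

12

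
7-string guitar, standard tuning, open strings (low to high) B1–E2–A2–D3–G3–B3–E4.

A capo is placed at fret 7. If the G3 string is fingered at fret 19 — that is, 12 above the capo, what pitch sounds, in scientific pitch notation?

The capo raises the open G3 by 7 semitones to D4; fretting 12 more gives G3 + 7 + 12 = G3 + 19 semitones = D5.

D5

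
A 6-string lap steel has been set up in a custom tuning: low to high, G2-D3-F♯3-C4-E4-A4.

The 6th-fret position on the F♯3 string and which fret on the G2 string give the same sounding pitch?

17

F♯3 at fret 6 is F♯3 + 6 semitones = C4.
The open G2 string is 11 semitones below the open F♯3, so the same pitch on the G2 string lies at fret 6 + 11 = 17.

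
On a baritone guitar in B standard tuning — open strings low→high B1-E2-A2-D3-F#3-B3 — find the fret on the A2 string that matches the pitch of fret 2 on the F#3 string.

Fret 2 on F#3 is MIDI 54 + 2 = 56 (G#3). On the A2 string (open MIDI 45), that pitch is 56 − 45 = fret 11.

11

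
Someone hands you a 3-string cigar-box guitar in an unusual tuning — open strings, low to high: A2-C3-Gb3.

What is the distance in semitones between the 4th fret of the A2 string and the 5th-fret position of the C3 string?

A2 at fret 4 → Db3 (MIDI 49); C3 at fret 5 → F3 (MIDI 53).
49 − 53 = -4, so the two pitches are 4 semitones apart, with F3 the higher.

4 semitones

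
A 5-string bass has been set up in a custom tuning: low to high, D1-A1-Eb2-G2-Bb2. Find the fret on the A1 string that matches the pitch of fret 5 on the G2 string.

G2 at fret 5 is G2 + 5 semitones = C3.
The open A1 string is 10 semitones below the open G2, so the same pitch on the A1 string lies at fret 5 + 10 = 15.

15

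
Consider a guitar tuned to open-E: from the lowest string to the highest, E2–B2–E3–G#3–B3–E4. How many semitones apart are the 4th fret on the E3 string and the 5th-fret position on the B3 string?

8 semitones

E3 at fret 4 → G#3 (MIDI 56); B3 at fret 5 → E4 (MIDI 64).
56 − 64 = -8, so the two pitches are 8 semitones apart, with E4 the higher.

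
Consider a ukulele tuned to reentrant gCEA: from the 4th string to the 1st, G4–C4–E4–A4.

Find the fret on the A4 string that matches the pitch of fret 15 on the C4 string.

C4 at fret 15 is C4 + 15 semitones = D♯5.
The open A4 string is 9 semitones above the open C4, so the same pitch on the A4 string lies at fret 15 − 9 = 6.

6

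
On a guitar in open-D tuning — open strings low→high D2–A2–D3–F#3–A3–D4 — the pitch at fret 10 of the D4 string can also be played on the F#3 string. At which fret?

Fret 10 on D4 is MIDI 62 + 10 = 72 (C5). On the F#3 string (open MIDI 54), that pitch is 72 − 54 = fret 18.

18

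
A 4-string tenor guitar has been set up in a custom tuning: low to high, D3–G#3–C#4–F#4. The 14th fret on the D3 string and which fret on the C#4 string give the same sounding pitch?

3

Fret 14 on D3 is MIDI 50 + 14 = 64 (E4). On the C#4 string (open MIDI 61), that pitch is 64 − 61 = fret 3.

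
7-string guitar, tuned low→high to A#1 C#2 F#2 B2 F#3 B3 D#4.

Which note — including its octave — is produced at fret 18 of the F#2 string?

Each fret is one semitone, so F#2 + 18 = C4.

C4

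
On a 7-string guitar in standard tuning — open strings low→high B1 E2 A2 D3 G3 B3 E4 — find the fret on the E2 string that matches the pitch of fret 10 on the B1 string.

B1 at fret 10 is B1 + 10 semitones = A2.
The open E2 string is 5 semitones above the open B1, so the same pitch on the E2 string lies at fret 10 − 5 = 5.

5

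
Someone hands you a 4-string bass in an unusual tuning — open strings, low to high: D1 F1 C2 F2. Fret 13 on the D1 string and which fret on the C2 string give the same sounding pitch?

3

D1 at fret 13 is D1 + 13 semitones = D#2.
The open C2 string is 10 semitones above the open D1, so the same pitch on the C2 string lies at fret 13 − 10 = 3.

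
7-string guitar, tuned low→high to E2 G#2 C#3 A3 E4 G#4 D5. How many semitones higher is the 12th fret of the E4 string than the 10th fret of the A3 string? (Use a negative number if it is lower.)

E4 at fret 12 → E5 (MIDI 76); A3 at fret 10 → G4 (MIDI 67).
76 − 67 = 9, so the two pitches are 9 semitones apart.

9 semitones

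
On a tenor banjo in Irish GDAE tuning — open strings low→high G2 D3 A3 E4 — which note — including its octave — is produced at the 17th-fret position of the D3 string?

G4

Each fret is one semitone, so D3 + 17 = G4.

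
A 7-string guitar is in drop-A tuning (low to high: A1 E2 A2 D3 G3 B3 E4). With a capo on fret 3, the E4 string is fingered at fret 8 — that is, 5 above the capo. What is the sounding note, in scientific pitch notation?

The capo raises the open E4 by 3 semitones to G4; fretting 5 more gives E4 + 3 + 5 = E4 + 8 semitones = C5.

C5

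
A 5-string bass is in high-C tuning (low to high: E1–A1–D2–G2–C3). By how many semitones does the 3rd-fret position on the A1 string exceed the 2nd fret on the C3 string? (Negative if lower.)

-14 semitones

A1 at fret 3 → C2 (MIDI 36); C3 at fret 2 → D3 (MIDI 50).
36 − 50 = -14, so the two pitches are 14 semitones apart.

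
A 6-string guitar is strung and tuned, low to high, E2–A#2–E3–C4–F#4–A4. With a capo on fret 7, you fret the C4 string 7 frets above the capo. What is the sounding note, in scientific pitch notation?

The capo raises the open C4 by 7 semitones to G4; fretting 7 more gives C4 + 7 + 7 = C4 + 14 semitones = D5.

D5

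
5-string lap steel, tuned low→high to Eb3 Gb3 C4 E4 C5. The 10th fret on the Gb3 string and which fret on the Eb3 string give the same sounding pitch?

Gb3 at fret 10 is Gb3 + 10 semitones = E4.
The open Eb3 string is 3 semitones below the open Gb3, so the same pitch on the Eb3 string lies at fret 10 + 3 = 13.

13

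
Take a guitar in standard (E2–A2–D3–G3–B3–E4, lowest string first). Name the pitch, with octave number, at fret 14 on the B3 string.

B3 is MIDI 59. Adding 14 gives 73, which is C#5.
(Equivalently spelled Db5.)

C#5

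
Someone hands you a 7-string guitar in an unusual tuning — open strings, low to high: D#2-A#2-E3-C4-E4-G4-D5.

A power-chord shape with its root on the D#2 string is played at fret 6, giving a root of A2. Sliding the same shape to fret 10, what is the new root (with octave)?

C#3

Moving from fret 6 to fret 10 shifts the root by 4 semitones.
A2 up 4 semitones is C#3.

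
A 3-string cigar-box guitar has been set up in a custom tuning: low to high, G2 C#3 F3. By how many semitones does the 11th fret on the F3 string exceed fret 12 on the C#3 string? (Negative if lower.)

3 semitones

F3 at fret 11 → E4 (MIDI 64); C#3 at fret 12 → C#4 (MIDI 61).
64 − 61 = 3, so the two pitches are 3 semitones apart.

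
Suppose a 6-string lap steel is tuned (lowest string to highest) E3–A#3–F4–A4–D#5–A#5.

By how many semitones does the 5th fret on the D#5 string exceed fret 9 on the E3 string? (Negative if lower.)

D#5 at fret 5 → G#5 (MIDI 80); E3 at fret 9 → C#4 (MIDI 61).
80 − 61 = 19, so the two pitches are 19 semitones apart.

19 semitones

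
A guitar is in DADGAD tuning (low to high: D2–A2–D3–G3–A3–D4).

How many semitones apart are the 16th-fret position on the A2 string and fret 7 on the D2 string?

16 semitones

A2 at fret 16 → C♯4 (MIDI 61); D2 at fret 7 → A2 (MIDI 45).
61 − 45 = 16, so the two pitches are 16 semitones apart, with C♯4 the higher.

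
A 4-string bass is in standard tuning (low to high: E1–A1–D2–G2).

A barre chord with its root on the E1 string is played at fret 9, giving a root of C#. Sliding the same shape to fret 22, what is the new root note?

D

Moving from fret 9 to fret 22 shifts the root by 13 semitones.
C# up 13 semitones is D.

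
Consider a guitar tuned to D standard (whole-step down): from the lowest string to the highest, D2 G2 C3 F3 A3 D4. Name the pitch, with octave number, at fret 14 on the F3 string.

Each fret is one semitone, so F3 + 14 = G4.

G4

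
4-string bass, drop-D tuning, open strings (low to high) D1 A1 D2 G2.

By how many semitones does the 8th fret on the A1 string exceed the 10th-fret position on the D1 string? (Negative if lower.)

A1 at fret 8 → F2 (MIDI 41); D1 at fret 10 → C2 (MIDI 36).
41 − 36 = 5, so the two pitches are 5 semitones apart.

5 semitones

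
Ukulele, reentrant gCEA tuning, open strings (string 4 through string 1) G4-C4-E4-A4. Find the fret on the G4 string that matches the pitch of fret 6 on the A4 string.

8

A4 at fret 6 is A4 + 6 semitones = D#5.
The open G4 string is 2 semitones below the open A4, so the same pitch on the G4 string lies at fret 6 + 2 = 8.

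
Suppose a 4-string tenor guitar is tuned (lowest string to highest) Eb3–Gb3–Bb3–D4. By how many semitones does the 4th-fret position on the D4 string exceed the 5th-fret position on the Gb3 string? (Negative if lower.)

7 semitones

D4 at fret 4 → Gb4 (MIDI 66); Gb3 at fret 5 → B3 (MIDI 59).
66 − 59 = 7, so the two pitches are 7 semitones apart.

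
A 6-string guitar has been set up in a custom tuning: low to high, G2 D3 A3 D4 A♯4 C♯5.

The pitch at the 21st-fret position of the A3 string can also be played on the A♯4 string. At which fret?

A3 at fret 21 is A3 + 21 semitones = F♯5.
The open A♯4 string is 13 semitones above the open A3, so the same pitch on the A♯4 string lies at fret 21 − 13 = 8.

8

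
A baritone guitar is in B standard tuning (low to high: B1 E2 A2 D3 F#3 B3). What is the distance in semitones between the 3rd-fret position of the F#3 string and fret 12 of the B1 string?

10 semitones

F#3 at fret 3 → A3 (MIDI 57); B1 at fret 12 → B2 (MIDI 47).
57 − 47 = 10, so the two pitches are 10 semitones apart, with A3 the higher.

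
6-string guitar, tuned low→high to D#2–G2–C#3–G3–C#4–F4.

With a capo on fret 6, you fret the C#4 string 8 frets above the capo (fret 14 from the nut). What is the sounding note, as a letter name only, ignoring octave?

The capo raises the open C#4 by 6 semitones to G4; fretting 8 more gives C#4 + 6 + 8 = C#4 + 14 semitones, landing on D#.
(Also written Eb.)

D#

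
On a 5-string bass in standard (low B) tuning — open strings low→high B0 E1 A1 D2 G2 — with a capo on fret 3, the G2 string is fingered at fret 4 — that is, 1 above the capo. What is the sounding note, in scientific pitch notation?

B2

The capo raises the open G2 by 3 semitones to A#2; fretting 1 more gives G2 + 3 + 1 = G2 + 4 semitones = B2.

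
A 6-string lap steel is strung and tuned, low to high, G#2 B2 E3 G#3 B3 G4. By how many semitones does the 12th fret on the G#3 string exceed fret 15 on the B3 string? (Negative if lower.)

-6 semitones

G#3 at fret 12 → G#4 (MIDI 68); B3 at fret 15 → D5 (MIDI 74).
68 − 74 = -6, so the two pitches are 6 semitones apart.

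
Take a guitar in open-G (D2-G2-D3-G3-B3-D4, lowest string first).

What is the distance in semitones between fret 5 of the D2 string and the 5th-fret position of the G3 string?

17 semitones

D2 at fret 5 → G2 (MIDI 43); G3 at fret 5 → C4 (MIDI 60).
43 − 60 = -17, so the two pitches are 17 semitones apart, with C4 the higher.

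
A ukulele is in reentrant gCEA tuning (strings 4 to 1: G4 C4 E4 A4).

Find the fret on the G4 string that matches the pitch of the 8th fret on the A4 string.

10

Fret 8 on A4 is MIDI 69 + 8 = 77 (F5). On the G4 string (open MIDI 67), that pitch is 77 − 67 = fret 10.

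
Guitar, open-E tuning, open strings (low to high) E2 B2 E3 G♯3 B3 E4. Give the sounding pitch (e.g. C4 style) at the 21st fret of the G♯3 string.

Each fret is one semitone, so G♯3 + 21 = F5.

F5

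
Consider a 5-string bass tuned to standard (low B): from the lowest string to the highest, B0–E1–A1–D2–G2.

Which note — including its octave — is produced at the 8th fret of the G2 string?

G2 is MIDI 43. Adding 8 gives 51, which is D♯3.

D♯3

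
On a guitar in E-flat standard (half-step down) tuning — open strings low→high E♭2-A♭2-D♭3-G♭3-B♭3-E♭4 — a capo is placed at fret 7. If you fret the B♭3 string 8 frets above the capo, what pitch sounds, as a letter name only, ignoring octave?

The capo raises the open B♭3 by 7 semitones to F4; fretting 8 more gives B♭3 + 7 + 8 = B♭3 + 15 semitones, landing on D♭.

D♭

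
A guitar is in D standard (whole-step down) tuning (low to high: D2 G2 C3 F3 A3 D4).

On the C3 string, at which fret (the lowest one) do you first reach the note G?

7

From C3, count semitones up the chromatic scale until reaching G: C–C#–D–D#–E–F–F#–G — 7 steps.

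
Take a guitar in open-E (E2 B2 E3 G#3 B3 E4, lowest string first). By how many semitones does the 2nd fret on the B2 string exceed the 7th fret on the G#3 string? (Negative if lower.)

-14 semitones

B2 at fret 2 → C#3 (MIDI 49); G#3 at fret 7 → D#4 (MIDI 63).
49 − 63 = -14, so the two pitches are 14 semitones apart.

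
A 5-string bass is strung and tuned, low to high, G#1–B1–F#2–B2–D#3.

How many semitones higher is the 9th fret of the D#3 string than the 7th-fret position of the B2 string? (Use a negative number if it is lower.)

D#3 at fret 9 → C4 (MIDI 60); B2 at fret 7 → F#3 (MIDI 54).
60 − 54 = 6, so the two pitches are 6 semitones apart.

6 semitones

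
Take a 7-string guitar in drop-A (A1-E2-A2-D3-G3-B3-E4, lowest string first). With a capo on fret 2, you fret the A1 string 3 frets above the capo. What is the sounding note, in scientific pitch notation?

D2

The capo raises the open A1 by 2 semitones to B1; fretting 3 more gives A1 + 2 + 3 = A1 + 5 semitones = D2.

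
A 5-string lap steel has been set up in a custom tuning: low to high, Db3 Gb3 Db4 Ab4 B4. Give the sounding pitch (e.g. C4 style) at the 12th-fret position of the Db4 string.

Db5

Each fret is one semitone, so Db4 + 12 = Db5.
(Equivalently spelled C#5.)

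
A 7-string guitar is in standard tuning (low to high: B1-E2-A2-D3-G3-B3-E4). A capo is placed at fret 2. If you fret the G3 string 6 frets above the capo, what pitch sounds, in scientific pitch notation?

D#4

The capo raises the open G3 by 2 semitones to A3; fretting 6 more gives G3 + 2 + 6 = G3 + 8 semitones = D#4.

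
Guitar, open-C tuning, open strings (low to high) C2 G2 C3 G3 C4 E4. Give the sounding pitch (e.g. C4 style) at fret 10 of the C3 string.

A#3

The open C3 string plus 10 semitones: C–C#–D–D#–…–G#–A–A#.
No B→C boundary is crossed, so the octave stays at 3.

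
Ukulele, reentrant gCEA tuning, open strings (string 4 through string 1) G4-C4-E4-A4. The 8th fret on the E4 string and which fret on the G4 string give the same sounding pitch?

E4 at fret 8 is E4 + 8 semitones = C5.
The open G4 string is 3 semitones above the open E4, so the same pitch on the G4 string lies at fret 8 − 3 = 5.

5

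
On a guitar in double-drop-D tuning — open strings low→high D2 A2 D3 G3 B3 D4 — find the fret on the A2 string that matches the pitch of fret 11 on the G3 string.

21

G3 at fret 11 is G3 + 11 semitones = F♯4.
The open A2 string is 10 semitones below the open G3, so the same pitch on the A2 string lies at fret 11 + 10 = 21.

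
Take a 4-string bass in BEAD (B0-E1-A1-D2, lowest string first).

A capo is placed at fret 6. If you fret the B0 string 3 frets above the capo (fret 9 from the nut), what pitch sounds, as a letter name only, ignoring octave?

The capo raises the open B0 by 6 semitones to F1; fretting 3 more gives B0 + 6 + 3 = B0 + 9 semitones, landing on G#.
(Also written Ab.)

G#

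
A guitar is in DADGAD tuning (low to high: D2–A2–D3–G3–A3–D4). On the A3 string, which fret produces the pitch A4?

12

A4 is 12 semitones above the open A3 (A–A#–B–C–…–G–G#–A), so it sits at fret 12.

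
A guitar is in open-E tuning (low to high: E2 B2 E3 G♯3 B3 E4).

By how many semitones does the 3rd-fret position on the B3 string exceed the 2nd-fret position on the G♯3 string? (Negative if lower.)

4 semitones

B3 at fret 3 → D4 (MIDI 62); G♯3 at fret 2 → A♯3 (MIDI 58).
62 − 58 = 4, so the two pitches are 4 semitones apart.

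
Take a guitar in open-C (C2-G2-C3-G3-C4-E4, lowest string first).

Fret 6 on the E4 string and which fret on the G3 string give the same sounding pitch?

15

Fret 6 on E4 is MIDI 64 + 6 = 70 (A♯4). On the G3 string (open MIDI 55), that pitch is 70 − 55 = fret 15.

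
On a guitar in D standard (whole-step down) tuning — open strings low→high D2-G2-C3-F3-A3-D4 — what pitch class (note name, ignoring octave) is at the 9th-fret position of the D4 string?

B

The open D4 string plus 9 semitones: D–D#–E–F–F#–G–G#–A–A#–B.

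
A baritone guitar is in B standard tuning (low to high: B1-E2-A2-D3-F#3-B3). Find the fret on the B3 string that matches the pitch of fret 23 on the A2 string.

9

Fret 23 on A2 is MIDI 45 + 23 = 68 (G#4). On the B3 string (open MIDI 59), that pitch is 68 − 59 = fret 9.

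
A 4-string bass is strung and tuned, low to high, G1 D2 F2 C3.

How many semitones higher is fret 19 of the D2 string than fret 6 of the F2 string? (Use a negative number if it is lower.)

D2 at fret 19 → A3 (MIDI 57); F2 at fret 6 → B2 (MIDI 47).
57 − 47 = 10, so the two pitches are 10 semitones apart.

10 semitones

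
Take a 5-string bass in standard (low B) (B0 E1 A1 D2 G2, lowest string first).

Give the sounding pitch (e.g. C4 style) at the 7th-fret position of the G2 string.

Each fret is one semitone, so G2 + 7 = D3.

D3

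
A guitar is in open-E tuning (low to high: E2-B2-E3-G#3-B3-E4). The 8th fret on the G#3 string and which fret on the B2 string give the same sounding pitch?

G#3 at fret 8 is G#3 + 8 semitones = E4.
The open B2 string is 9 semitones below the open G#3, so the same pitch on the B2 string lies at fret 8 + 9 = 17.

17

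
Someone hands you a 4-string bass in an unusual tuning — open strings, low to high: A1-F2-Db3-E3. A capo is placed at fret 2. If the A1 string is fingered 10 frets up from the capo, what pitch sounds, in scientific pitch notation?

The capo raises the open A1 by 2 semitones to B1; fretting 10 more gives A1 + 2 + 10 = A1 + 12 semitones = A2.

A2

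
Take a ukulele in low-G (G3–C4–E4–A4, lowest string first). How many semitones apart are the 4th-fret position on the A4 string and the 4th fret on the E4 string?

5 semitones

A4 at fret 4 → C#5 (MIDI 73); E4 at fret 4 → G#4 (MIDI 68).
73 − 68 = 5, so the two pitches are 5 semitones apart, with C#5 the higher.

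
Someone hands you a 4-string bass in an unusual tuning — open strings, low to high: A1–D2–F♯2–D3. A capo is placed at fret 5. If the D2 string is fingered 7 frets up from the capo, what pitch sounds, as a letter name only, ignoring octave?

D

The capo raises the open D2 by 5 semitones to G2; fretting 7 more gives D2 + 5 + 7 = D2 + 12 semitones, landing on D.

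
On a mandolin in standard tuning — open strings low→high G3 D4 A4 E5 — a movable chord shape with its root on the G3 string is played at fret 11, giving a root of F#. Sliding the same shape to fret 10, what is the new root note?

F

Moving from fret 11 to fret 10 shifts the root by -1 semitone.
F# down 1 semitone is F.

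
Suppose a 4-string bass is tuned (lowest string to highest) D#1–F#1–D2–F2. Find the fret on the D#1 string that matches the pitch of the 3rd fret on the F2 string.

F2 at fret 3 is F2 + 3 semitones = G#2.
The open D#1 string is 14 semitones below the open F2, so the same pitch on the D#1 string lies at fret 3 + 14 = 17.

17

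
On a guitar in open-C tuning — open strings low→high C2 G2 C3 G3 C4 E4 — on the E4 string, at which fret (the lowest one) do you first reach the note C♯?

From E4, count semitones up the chromatic scale until reaching C♯: E–F–F#–G–G#–A–A#–B–C–C# — 9 steps.

9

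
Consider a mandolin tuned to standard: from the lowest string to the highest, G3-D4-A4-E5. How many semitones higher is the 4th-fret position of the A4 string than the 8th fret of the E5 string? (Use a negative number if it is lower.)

-11 semitones

A4 at fret 4 → C#5 (MIDI 73); E5 at fret 8 → C6 (MIDI 84).
73 − 84 = -11, so the two pitches are 11 semitones apart.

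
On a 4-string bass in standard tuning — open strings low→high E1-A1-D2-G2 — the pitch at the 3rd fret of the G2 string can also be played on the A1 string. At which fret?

G2 at fret 3 is G2 + 3 semitones = A♯2.
The open A1 string is 10 semitones below the open G2, so the same pitch on the A1 string lies at fret 3 + 10 = 13.

13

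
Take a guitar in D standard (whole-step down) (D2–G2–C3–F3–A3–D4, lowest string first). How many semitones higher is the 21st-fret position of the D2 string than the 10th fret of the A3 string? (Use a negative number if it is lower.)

D2 at fret 21 → B3 (MIDI 59); A3 at fret 10 → G4 (MIDI 67).
59 − 67 = -8, so the two pitches are 8 semitones apart.

-8 semitones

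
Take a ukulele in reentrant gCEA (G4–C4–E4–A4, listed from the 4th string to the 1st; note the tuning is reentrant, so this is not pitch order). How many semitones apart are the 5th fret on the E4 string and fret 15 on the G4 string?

13 semitones

E4 at fret 5 → A4 (MIDI 69); G4 at fret 15 → A#5 (MIDI 82).
69 − 82 = -13, so the two pitches are 13 semitones apart, with A#5 the higher.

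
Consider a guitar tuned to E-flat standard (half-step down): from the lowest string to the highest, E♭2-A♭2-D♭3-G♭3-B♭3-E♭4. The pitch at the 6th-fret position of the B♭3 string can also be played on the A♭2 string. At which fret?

B♭3 at fret 6 is B♭3 + 6 semitones = E4.
The open A♭2 string is 14 semitones below the open B♭3, so the same pitch on the A♭2 string lies at fret 6 + 14 = 20.

20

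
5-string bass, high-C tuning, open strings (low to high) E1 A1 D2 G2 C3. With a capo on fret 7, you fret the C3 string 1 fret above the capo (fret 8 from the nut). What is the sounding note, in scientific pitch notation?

The capo raises the open C3 by 7 semitones to G3; fretting 1 more gives C3 + 7 + 1 = C3 + 8 semitones = G#3.

G#3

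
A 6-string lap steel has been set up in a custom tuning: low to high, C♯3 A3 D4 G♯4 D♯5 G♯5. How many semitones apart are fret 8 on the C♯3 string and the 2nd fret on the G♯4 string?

13 semitones

C♯3 at fret 8 → A3 (MIDI 57); G♯4 at fret 2 → A♯4 (MIDI 70).
57 − 70 = -13, so the two pitches are 13 semitones apart, with A♯4 the higher.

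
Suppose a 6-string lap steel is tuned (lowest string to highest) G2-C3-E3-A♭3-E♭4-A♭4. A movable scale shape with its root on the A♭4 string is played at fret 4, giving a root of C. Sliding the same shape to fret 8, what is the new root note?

E

Moving from fret 4 to fret 8 shifts the root by 4 semitones.
C up 4 semitones is E.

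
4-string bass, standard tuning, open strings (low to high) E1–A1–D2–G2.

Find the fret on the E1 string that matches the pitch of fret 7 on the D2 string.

Fret 7 on D2 is MIDI 38 + 7 = 45 (A2). On the E1 string (open MIDI 28), that pitch is 45 − 28 = fret 17.

17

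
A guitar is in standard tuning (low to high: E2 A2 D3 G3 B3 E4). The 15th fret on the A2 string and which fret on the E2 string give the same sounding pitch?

Fret 15 on A2 is MIDI 45 + 15 = 60 (C4). On the E2 string (open MIDI 40), that pitch is 60 − 40 = fret 20.

20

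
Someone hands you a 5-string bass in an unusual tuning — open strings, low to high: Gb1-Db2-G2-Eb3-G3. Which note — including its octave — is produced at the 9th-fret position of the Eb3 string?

The open Eb3 string plus 9 semitones: Eb–E–F–Gb–G–Ab–A–Bb–B–C.
The walk passes from B into C once, so the octave number goes from 3 to 4.

C4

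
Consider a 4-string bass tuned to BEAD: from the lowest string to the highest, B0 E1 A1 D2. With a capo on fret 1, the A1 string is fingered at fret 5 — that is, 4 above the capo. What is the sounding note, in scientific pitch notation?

The capo raises the open A1 by 1 semitone to A♯1; fretting 4 more gives A1 + 1 + 4 = A1 + 5 semitones = D2.

D2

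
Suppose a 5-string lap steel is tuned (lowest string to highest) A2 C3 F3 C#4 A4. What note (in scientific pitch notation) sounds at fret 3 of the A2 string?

A2 is MIDI 45. Adding 3 gives 48, which is C3.

C3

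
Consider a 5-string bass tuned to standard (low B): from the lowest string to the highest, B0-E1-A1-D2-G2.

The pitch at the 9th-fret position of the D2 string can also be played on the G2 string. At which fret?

4

Fret 9 on D2 is MIDI 38 + 9 = 47 (B2). On the G2 string (open MIDI 43), that pitch is 47 − 43 = fret 4.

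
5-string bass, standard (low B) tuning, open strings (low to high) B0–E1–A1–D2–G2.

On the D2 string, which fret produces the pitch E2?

2

E2 is 2 semitones above the open D2 (D–D#–E), so it sits at fret 2.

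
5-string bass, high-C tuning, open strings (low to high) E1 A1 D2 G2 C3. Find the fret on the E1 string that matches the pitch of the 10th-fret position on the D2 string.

D2 at fret 10 is D2 + 10 semitones = C3.
The open E1 string is 10 semitones below the open D2, so the same pitch on the E1 string lies at fret 10 + 10 = 20.

20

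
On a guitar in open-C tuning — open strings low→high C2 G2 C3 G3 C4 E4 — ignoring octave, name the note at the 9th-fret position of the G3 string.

The open G3 string plus 9 semitones: G–G#–A–A#–B–C–C#–D–D#–E.

E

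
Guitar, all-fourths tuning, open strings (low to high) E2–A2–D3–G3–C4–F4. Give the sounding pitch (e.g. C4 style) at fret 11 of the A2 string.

G♯3

Each fret is one semitone, so A2 + 11 = G♯3.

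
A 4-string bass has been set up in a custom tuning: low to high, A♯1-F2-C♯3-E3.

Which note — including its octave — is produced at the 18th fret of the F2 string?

B3

The open F2 string plus 18 semitones: F–F#–G–G#–…–A–A#–B.
The walk passes from B into C once, so the octave number goes from 2 to 3.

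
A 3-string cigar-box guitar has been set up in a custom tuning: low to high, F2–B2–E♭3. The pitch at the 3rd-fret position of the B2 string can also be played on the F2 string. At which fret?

9

Fret 3 on B2 is MIDI 47 + 3 = 50 (D3). On the F2 string (open MIDI 41), that pitch is 50 − 41 = fret 9.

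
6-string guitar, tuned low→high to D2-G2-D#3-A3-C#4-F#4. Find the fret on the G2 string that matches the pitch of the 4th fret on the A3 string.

18

Fret 4 on A3 is MIDI 57 + 4 = 61 (C#4). On the G2 string (open MIDI 43), that pitch is 61 − 43 = fret 18.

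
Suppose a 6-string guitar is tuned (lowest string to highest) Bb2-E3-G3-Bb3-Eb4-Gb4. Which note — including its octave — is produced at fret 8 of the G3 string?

Each fret is one semitone, so G3 + 8 = Eb4.
(Equivalently spelled D#4.)

Eb4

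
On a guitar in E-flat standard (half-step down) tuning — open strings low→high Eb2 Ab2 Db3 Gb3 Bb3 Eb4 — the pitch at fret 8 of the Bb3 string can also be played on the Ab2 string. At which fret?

22

Fret 8 on Bb3 is MIDI 58 + 8 = 66 (Gb4). On the Ab2 string (open MIDI 44), that pitch is 66 − 44 = fret 22.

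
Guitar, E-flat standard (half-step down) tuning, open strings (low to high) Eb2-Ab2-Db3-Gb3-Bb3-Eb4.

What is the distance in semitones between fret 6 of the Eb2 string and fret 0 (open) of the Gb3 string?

Eb2 at fret 6 → A2 (MIDI 45); Gb3 at fret 0 → Gb3 (MIDI 54).
45 − 54 = -9, so the two pitches are 9 semitones apart, with Gb3 the higher.

9 semitones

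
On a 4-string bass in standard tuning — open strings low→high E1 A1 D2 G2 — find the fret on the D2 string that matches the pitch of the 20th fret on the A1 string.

A1 at fret 20 is A1 + 20 semitones = F3.
The open D2 string is 5 semitones above the open A1, so the same pitch on the D2 string lies at fret 20 − 5 = 15.

15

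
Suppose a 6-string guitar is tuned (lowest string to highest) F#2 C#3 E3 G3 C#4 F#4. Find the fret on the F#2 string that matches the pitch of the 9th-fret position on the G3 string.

22

G3 at fret 9 is G3 + 9 semitones = E4.
The open F#2 string is 13 semitones below the open G3, so the same pitch on the F#2 string lies at fret 9 + 13 = 22.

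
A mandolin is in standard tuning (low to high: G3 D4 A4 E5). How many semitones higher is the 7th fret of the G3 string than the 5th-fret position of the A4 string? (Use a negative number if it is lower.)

-12 semitones

G3 at fret 7 → D4 (MIDI 62); A4 at fret 5 → D5 (MIDI 74).
62 − 74 = -12, so the two pitches are 12 semitones apart.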